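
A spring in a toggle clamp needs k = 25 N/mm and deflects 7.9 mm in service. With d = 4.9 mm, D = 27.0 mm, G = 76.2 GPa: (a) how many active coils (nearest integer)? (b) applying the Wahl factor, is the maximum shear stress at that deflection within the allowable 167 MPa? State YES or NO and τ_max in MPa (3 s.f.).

(a) 11 coils; (b) YES, τ_max = 150 MPa

N_a = Gd⁴/(8D³k) = (76.2×10³)(4.9⁴)/(8·27.0³·25) = 11.16 → N_a = 11
Actual rate k = Gd⁴/(8D³·11) = 25.361 N/mm
Working load F = kδ = 25.361·7.9 = 200.35 N
C = 27.0/4.9 = 5.5102; K_W = (4C−1)/(4C−4)+0.615/C = 1.2779
τ_max = K_W·8FD/(πd³) = 1.2779·117.09 = 149.63 MPa
τ_max ≤ 167 MPa → acceptable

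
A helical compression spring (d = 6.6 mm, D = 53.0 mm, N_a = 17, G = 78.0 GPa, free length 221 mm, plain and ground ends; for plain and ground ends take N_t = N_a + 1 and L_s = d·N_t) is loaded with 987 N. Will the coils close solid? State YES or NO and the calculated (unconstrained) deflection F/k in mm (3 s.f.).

k = Gd⁴/(8D³N_a) = (78.0×10³)(6.6⁴)/(8·53.0³·17) = 7.3098 N/mm
N_t = 18; L_s = 6.6·18 = 118.8 mm; δ_solid = L₀ − L_s = 221 − 118.8 = 102.2 mm
δ = F/k = 987/7.3098 = 135.02 mm
δ ≥ δ_solid → spring goes solid

YES, δ = 135 mm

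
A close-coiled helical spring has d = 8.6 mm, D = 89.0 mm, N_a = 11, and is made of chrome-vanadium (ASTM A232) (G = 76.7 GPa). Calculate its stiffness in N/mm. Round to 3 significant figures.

6.76 N/mm

k = Gd⁴/(8D³N_a) = (76.7×10³ × 8.6⁴) / (8 × 89.0³ × 11)
  = 4.19555e+08 / 6.20373e+07 = 6.763 N/mm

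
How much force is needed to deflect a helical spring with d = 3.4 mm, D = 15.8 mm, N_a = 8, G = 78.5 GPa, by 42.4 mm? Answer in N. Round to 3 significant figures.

k = Gd⁴/(8D³N_a) = (78.5×10³)(3.4⁴)/(8·15.8³·8) = 41.556 N/mm
F = k·δ = 41.556 × 42.4 = 1762 N

1760 N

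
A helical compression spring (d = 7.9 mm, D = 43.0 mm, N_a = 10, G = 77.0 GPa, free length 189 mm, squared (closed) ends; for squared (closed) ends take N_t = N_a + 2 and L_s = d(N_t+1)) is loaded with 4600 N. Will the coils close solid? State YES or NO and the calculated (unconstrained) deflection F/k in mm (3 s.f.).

k = Gd⁴/(8D³N_a) = (77.0×10³)(7.9⁴)/(8·43.0³·10) = 47.152 N/mm
N_t = 12; L_s = 7.9·13 = 102.7 mm; δ_solid = L₀ − L_s = 189 − 102.7 = 86.3 mm
δ = F/k = 4600/47.152 = 97.556 mm
δ ≥ δ_solid → spring goes solid

YES, δ = 97.6 mm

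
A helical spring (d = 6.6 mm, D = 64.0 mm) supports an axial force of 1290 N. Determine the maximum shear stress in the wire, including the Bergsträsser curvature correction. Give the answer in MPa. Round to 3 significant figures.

833 MPa

Spring index C = D/d = 64.0/6.6 = 9.6970
K_B = (4C+2)/(4C−3) = 40.788/35.788 = 1.1397
τ₀ = 8FD/(πd³) = 8·1290·64.0/(π·6.6³) = 660480/903.2 = 731.27 MPa
τ_max = K·τ₀ = 1.1397 × 731.27 = 833.44 MPa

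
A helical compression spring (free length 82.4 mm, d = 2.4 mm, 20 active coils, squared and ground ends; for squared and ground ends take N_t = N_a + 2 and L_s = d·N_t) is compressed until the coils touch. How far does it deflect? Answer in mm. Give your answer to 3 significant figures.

29.6 mm

N_t = 22; L_s = 2.4·22 = 52.8 mm
δ_solid = L₀ − L_s = 82.4 − 52.8 = 29.6 mm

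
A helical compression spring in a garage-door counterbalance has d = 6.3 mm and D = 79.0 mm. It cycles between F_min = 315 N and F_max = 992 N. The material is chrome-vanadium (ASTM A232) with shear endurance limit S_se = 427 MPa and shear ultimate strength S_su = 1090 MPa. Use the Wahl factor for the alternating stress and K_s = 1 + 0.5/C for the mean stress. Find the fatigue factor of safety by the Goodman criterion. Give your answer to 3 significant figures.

C = D/d = 79.0/6.3 = 12.5397; K_W = (4C−1)/(4C−4)+0.615/C = 1.1140; K_s = 1+0.5/C = 1.0399
F_a = (F_max−F_min)/2 = 338.5 N; F_m = (F_max+F_min)/2 = 653.5 N
τ_a = K_W·8F_aD/(πd³) = 1.1140 × 272.34 = 303.39 MPa
τ_m = K_s·8F_mD/(πd³) = 1.0399 × 525.76 = 546.73 MPa
Goodman: 1/n_f = τ_a/S_se + τ_m/S_su = 303.39/427 + 546.73/1090 = 0.71052 + 0.50159 = 1.2121
n_f = 1/1.2121 = 0.825

0.825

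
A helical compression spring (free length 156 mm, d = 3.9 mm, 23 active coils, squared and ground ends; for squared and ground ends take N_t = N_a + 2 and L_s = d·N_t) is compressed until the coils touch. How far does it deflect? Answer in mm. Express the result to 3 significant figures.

58.5 mm

N_t = 25; L_s = 3.9·25 = 97.5 mm
δ_solid = L₀ − L_s = 156 − 97.5 = 58.5 mm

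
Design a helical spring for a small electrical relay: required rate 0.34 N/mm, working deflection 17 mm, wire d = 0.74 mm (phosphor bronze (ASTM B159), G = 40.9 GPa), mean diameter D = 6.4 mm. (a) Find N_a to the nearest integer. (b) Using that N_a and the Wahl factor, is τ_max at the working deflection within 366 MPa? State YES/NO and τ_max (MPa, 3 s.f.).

(a) 17 coils; (b) YES, τ_max = 275 MPa

N_a = Gd⁴/(8D³k) = (40.9×10³)(0.74⁴)/(8·6.4³·0.34) = 17.2 → N_a = 17
Actual rate k = Gd⁴/(8D³·17) = 0.34401 N/mm
Working load F = kδ = 0.34401·17 = 5.8482 N
C = 6.4/0.74 = 8.6486; K_W = (4C−1)/(4C−4)+0.615/C = 1.1692
τ_max = K_W·8FD/(πd³) = 1.1692·235.2 = 274.99 MPa
τ_max ≤ 366 MPa → acceptable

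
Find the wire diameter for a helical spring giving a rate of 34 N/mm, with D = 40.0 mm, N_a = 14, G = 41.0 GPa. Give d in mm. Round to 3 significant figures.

d = (8D³N_a·k / G)^(1/4) = (8·40.0³·14·34 / (41.0×10³))^0.25
  = (5944.2)^0.25 = 8.7806 mm

8.78 mm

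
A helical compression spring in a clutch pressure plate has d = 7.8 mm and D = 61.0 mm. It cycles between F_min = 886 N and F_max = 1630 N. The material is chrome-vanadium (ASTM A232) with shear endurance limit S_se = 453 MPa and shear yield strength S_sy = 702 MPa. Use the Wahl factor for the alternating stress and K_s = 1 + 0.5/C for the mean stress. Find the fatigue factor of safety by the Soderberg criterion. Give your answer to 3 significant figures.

C = D/d = 61.0/7.8 = 7.8205; K_W = (4C−1)/(4C−4)+0.615/C = 1.1886; K_s = 1+0.5/C = 1.0639
F_a = (F_max−F_min)/2 = 372 N; F_m = (F_max+F_min)/2 = 1258 N
τ_a = K_W·8F_aD/(πd³) = 1.1886 × 121.77 = 144.73 MPa
τ_m = K_s·8F_mD/(πd³) = 1.0639 × 411.78 = 438.11 MPa
Soderberg: 1/n_f = τ_a/S_se + τ_m/S_sy = 144.73/453 + 438.11/702 = 0.31950 + 0.62409 = 0.94358
n_f = 1/0.94358 = 1.06

1.06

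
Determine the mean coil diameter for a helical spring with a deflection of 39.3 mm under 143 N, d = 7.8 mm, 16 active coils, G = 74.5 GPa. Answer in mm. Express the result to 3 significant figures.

84.0 mm

Required rate k = F/δ = 143/39.3 = 3.6387 N/mm
D = (Gd⁴/(8N_a·k))^(1/3) = (74.5×10³·7.8⁴/(8·16·3.6387))^(1/3)
  = (592081)^(1/3) = 83.9706 mm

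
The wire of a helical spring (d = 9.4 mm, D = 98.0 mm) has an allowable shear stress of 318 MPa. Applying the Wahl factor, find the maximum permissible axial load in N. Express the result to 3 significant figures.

930 N

C = D/d = 98.0/9.4 = 10.4255
K_W = (4C−1)/(4C−4) + 0.615/C = 40.702/37.702 + 0.0590 = 1.1386
τ_max = K·8FD/(πd³) → F_max = τ_allow·πd³/(8DK)
F_max = 318·π·9.4³/(8·98.0·1.1386) = 8.2978e+05/892.63 = 929.58 N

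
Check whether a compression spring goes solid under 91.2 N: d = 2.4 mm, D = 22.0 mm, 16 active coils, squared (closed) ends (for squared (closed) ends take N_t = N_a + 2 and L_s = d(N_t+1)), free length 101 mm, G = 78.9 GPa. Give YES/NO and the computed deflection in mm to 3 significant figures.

k = Gd⁴/(8D³N_a) = (78.9×10³)(2.4⁴)/(8·22.0³·16) = 1.9206 N/mm
N_t = 18; L_s = 2.4·19 = 45.6 mm; δ_solid = L₀ − L_s = 101 − 45.6 = 55.4 mm
δ = F/k = 91.2/1.9206 = 47.484 mm
δ < δ_solid → spring does not go solid

NO, δ = 47.5 mm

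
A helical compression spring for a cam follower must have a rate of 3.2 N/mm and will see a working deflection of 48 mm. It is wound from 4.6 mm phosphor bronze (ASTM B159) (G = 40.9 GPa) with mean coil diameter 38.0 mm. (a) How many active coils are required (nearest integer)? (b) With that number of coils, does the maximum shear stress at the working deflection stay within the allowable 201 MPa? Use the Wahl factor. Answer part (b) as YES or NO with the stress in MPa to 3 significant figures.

N_a = Gd⁴/(8D³k) = (40.9×10³)(4.6⁴)/(8·38.0³·3.2) = 13.04 → N_a = 13
Actual rate k = Gd⁴/(8D³·13) = 3.209 N/mm
Working load F = kδ = 3.209·48 = 154.03 N
C = 38.0/4.6 = 8.2609; K_W = (4C−1)/(4C−4)+0.615/C = 1.1777
τ_max = K_W·8FD/(πd³) = 1.1777·153.13 = 180.35 MPa
τ_max ≤ 201 MPa → acceptable

(a) 13 coils; (b) YES, τ_max = 180 MPa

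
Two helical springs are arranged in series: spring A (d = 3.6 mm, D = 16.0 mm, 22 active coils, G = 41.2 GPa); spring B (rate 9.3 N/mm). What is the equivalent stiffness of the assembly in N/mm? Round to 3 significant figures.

k_A = Gd⁴/(8D³N_a) = (41.2×10³)(3.6⁴)/(8·16.0³·22) = 9.5992 N/mm
Series: 1/k_eq = 1/9.5992 + 1/9.3 = 0.2117; k_eq = 4.7236 N/mm

4.72 N/mm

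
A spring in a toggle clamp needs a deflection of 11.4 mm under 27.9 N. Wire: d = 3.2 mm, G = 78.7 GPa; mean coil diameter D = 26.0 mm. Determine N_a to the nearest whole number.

24

Required rate k = F/δ = 27.9/11.4 = 2.4474 N/mm
N_a = Gd⁴/(8D³k) = (78.7×10³ × 3.2⁴)/(8 × 26.0³ × 2.4474)
    = 8.25229e+06 / 344120 = 23.98 → 24 coils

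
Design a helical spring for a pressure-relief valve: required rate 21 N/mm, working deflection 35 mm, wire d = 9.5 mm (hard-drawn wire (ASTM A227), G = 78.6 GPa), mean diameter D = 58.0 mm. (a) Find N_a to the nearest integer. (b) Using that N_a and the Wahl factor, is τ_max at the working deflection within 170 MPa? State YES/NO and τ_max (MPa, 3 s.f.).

(a) 20 coils; (b) YES, τ_max = 154 MPa

N_a = Gd⁴/(8D³k) = (78.6×10³)(9.5⁴)/(8·58.0³·21) = 19.53 → N_a = 20
Actual rate k = Gd⁴/(8D³·20) = 20.508 N/mm
Working load F = kδ = 20.508·35 = 717.76 N
C = 58.0/9.5 = 6.1053; K_W = (4C−1)/(4C−4)+0.615/C = 1.2476
τ_max = K_W·8FD/(πd³) = 1.2476·123.65 = 154.27 MPa
τ_max ≤ 170 MPa → acceptable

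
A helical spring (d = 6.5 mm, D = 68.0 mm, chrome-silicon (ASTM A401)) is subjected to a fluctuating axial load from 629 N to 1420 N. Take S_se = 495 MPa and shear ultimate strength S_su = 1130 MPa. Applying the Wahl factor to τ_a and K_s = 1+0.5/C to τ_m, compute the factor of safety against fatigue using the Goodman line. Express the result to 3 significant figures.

0.853

C = D/d = 68.0/6.5 = 10.4615; K_W = (4C−1)/(4C−4)+0.615/C = 1.1381; K_s = 1+0.5/C = 1.0478
F_a = (F_max−F_min)/2 = 395.5 N; F_m = (F_max+F_min)/2 = 1024.5 N
τ_a = K_W·8F_aD/(πd³) = 1.1381 × 249.38 = 283.8 MPa
τ_m = K_s·8F_mD/(πd³) = 1.0478 × 645.98 = 676.86 MPa
Goodman: 1/n_f = τ_a/S_se + τ_m/S_su = 283.8/495 + 676.86/1130 = 0.57334 + 0.59899 = 1.1723
n_f = 1/1.1723 = 0.853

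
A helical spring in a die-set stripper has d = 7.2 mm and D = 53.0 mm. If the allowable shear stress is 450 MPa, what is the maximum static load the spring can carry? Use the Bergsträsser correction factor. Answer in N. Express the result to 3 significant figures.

1050 N

C = D/d = 53.0/7.2 = 7.3611
K_B = (4C+2)/(4C−3) = 31.444/26.444 = 1.1891
τ_max = K·8FD/(πd³) → F_max = τ_allow·πd³/(8DK)
F_max = 450·π·7.2³/(8·53.0·1.1891) = 5.2767e+05/504.17 = 1046.6 N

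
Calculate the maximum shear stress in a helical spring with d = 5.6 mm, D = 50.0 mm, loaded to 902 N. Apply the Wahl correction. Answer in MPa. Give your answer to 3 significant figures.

Spring index C = D/d = 50.0/5.6 = 8.9286
K_W = (4C−1)/(4C−4) + 0.615/C = 34.714/31.714 + 0.0689 = 1.1635
τ₀ = 8FD/(πd³) = 8·902·50.0/(π·5.6³) = 360800/551.71 = 653.96 MPa
τ_max = K·τ₀ = 1.1635 × 653.96 = 760.87 MPa

761 MPa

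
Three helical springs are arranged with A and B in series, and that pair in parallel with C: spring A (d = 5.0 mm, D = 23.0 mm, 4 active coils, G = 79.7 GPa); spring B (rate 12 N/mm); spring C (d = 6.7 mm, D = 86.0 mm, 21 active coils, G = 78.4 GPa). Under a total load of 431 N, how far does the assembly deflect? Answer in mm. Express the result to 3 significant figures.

k_A = Gd⁴/(8D³N_a) = (79.7×10³)(5.0⁴)/(8·23.0³·4) = 127.94 N/mm
k_C = Gd⁴/(8D³N_a) = (78.4×10³)(6.7⁴)/(8·86.0³·21) = 1.4785 N/mm
Springs A,B series: k_AB = 1/(1/127.94+1/12) = 10.971 N/mm; parallel with C: k_eq = 10.971+1.4785 = 12.449 N/mm
δ = F/k_eq = 431/12.449 = 34.62 mm

34.6 mm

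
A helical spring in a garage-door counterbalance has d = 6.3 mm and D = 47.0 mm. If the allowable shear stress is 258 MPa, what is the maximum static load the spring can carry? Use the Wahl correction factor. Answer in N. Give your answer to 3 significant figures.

C = D/d = 47.0/6.3 = 7.4603
K_W = (4C−1)/(4C−4) + 0.615/C = 28.841/25.841 + 0.0824 = 1.1985
τ_max = K·8FD/(πd³) → F_max = τ_allow·πd³/(8DK)
F_max = 258·π·6.3³/(8·47.0·1.1985) = 2.0267e+05/450.65 = 449.73 N

450 N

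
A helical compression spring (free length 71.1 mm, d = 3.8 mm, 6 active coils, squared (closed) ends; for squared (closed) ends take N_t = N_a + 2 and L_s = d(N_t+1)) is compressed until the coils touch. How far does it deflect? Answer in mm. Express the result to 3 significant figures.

36.9 mm

N_t = 8; L_s = 3.8·9 = 34.2 mm
δ_solid = L₀ − L_s = 71.1 − 34.2 = 36.9 mm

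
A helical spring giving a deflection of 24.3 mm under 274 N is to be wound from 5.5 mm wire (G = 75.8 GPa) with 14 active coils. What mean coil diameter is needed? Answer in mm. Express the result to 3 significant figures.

38.0 mm

Required rate k = F/δ = 274/24.3 = 11.276 N/mm
D = (Gd⁴/(8N_a·k))^(1/3) = (75.8×10³·5.5⁴/(8·14·11.276))^(1/3)
  = (54923.4)^(1/3) = 38.0119 mm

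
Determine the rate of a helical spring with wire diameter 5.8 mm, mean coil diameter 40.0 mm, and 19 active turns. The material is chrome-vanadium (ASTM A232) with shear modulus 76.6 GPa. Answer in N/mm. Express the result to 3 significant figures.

8.91 N/mm

k = Gd⁴/(8D³N_a) = (76.6×10³ × 5.8⁴) / (8 × 40.0³ × 19)
  = 8.66844e+07 / 9.728e+06 = 8.9108 N/mm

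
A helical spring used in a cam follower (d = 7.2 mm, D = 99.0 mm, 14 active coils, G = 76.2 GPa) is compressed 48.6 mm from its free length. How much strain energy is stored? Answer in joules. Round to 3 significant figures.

k = Gd⁴/(8D³N_a) = (76.2×10³)(7.2⁴)/(8·99.0³·14) = 1.8843 N/mm
U = ½kδ² = 0.5 × 1.8843 × 48.6² = 2225.4 N·mm = 2.2254 J

2.23 J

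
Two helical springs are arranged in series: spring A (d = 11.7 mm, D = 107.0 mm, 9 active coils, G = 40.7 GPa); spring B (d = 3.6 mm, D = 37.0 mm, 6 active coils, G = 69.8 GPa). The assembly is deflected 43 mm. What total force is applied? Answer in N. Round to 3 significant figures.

133 N

k_A = Gd⁴/(8D³N_a) = (40.7×10³)(11.7⁴)/(8·107.0³·9) = 8.6468 N/mm
k_B = Gd⁴/(8D³N_a) = (69.8×10³)(3.6⁴)/(8·37.0³·6) = 4.8219 N/mm
Series: 1/k_eq = 1/8.6468 + 1/4.8219 = 0.32304; k_eq = 3.0956 N/mm
F = k_eq·δ = 3.0956·43 = 133.11 N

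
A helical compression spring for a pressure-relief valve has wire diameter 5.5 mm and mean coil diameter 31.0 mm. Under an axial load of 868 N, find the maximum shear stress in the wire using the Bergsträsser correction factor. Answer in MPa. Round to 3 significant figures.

Spring index C = D/d = 31.0/5.5 = 5.6364
K_B = (4C+2)/(4C−3) = 24.545/19.545 = 1.2558
τ₀ = 8FD/(πd³) = 8·868·31.0/(π·5.5³) = 215264/522.68 = 411.84 MPa
τ_max = K·τ₀ = 1.2558 × 411.84 = 517.2 MPa

517 MPa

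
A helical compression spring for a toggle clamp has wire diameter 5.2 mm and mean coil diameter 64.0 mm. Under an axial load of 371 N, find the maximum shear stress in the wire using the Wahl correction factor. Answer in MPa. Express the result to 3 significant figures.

480 MPa

Spring index C = D/d = 64.0/5.2 = 12.3077
K_W = (4C−1)/(4C−4) + 0.615/C = 48.231/45.231 + 0.0500 = 1.1163
τ₀ = 8FD/(πd³) = 8·371·64.0/(π·5.2³) = 189952/441.73 = 430.02 MPa
τ_max = K·τ₀ = 1.1163 × 430.02 = 480.02 MPa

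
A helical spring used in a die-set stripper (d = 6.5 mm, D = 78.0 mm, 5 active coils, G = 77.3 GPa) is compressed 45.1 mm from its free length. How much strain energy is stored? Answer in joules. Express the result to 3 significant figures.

7.39 J

k = Gd⁴/(8D³N_a) = (77.3×10³)(6.5⁴)/(8·78.0³·5) = 7.2692 N/mm
U = ½kδ² = 0.5 × 7.2692 × 45.1² = 7392.9 N·mm = 7.3929 J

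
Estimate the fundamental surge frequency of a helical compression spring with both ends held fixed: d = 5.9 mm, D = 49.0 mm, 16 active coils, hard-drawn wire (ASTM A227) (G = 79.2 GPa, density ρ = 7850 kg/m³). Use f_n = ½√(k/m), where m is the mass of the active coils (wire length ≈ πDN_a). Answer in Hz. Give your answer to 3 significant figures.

k = Gd⁴/(8D³N_a) = (79.2×10³)(5.9⁴)/(8·49.0³·16) = 6.3729 N/mm = 6372.9 N/m
Wire length L = πDN_a = π·49.0·16 = 2463 mm
m = ρ·(πd²/4)·L = 7850 × 27.34×10⁻⁶ m² × 2.463 m = 0.5286 kg
f_n = ½√(k/m) = 0.5·√(6372.9/0.5286) = 0.5·√(12056) = 54.9 Hz

54.9 Hz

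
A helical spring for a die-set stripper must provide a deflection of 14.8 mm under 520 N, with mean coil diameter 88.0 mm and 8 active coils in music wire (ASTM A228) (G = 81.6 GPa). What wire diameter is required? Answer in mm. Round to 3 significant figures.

Required rate k = F/δ = 520/14.8 = 35.135 N/mm
d = (8D³N_a·k / G)^(1/4) = (8·88.0³·8·35.135 / (81.6×10³))^0.25
  = (18779)^0.25 = 11.7063 mm

11.7 mm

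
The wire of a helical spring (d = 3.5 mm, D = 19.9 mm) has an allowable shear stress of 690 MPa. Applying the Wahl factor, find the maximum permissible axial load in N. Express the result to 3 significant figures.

C = D/d = 19.9/3.5 = 5.6857
K_W = (4C−1)/(4C−4) + 0.615/C = 21.743/18.743 + 0.1082 = 1.2682
τ_max = K·8FD/(πd³) → F_max = τ_allow·πd³/(8DK)
F_max = 690·π·3.5³/(8·19.9·1.2682) = 92940/201.9 = 460.32 N

460 N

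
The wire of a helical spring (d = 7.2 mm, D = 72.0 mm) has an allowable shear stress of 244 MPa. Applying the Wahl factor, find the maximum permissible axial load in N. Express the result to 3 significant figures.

434 N

C = D/d = 72.0/7.2 = 10.0000
K_W = (4C−1)/(4C−4) + 0.615/C = 39.000/36.000 + 0.0615 = 1.1448
τ_max = K·8FD/(πd³) → F_max = τ_allow·πd³/(8DK)
F_max = 244·π·7.2³/(8·72.0·1.1448) = 2.8611e+05/659.42 = 433.88 N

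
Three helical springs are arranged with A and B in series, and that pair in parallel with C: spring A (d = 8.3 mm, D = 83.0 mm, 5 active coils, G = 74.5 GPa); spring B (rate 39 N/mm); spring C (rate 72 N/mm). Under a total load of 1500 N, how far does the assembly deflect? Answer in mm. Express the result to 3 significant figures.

18.1 mm

k_A = Gd⁴/(8D³N_a) = (74.5×10³)(8.3⁴)/(8·83.0³·5) = 15.459 N/mm
Springs A,B series: k_AB = 1/(1/15.459+1/39) = 11.071 N/mm; parallel with C: k_eq = 11.071+72 = 83.071 N/mm
δ = F/k_eq = 1500/83.071 = 18.057 mm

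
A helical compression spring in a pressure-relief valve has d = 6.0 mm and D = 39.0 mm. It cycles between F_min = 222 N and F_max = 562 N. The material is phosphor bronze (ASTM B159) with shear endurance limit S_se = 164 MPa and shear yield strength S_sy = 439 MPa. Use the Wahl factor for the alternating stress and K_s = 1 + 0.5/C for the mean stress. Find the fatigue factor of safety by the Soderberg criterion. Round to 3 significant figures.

C = D/d = 39.0/6.0 = 6.5000; K_W = (4C−1)/(4C−4)+0.615/C = 1.2310; K_s = 1+0.5/C = 1.0769
F_a = (F_max−F_min)/2 = 170 N; F_m = (F_max+F_min)/2 = 392 N
τ_a = K_W·8F_aD/(πd³) = 1.2310 × 78.163 = 96.217 MPa
τ_m = K_s·8F_mD/(πd³) = 1.0769 × 180.23 = 194.1 MPa
Soderberg: 1/n_f = τ_a/S_se + τ_m/S_sy = 96.217/164 + 194.1/439 = 0.58669 + 0.44214 = 1.0288
n_f = 1/1.0288 = 0.972

0.972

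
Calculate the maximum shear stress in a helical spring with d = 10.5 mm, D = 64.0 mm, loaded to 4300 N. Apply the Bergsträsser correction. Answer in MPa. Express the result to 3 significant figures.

Spring index C = D/d = 64.0/10.5 = 6.0952
K_B = (4C+2)/(4C−3) = 26.381/21.381 = 1.2339
τ₀ = 8FD/(πd³) = 8·4300·64.0/(π·10.5³) = 2.2016e+06/3636.8 = 605.37 MPa
τ_max = K·τ₀ = 1.2339 × 605.37 = 746.94 MPa

747 MPa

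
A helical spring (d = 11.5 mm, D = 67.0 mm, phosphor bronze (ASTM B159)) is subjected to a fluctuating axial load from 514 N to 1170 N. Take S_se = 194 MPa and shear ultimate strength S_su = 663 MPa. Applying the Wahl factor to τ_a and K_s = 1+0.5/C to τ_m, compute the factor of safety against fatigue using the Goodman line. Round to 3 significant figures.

2.54

C = D/d = 67.0/11.5 = 5.8261; K_W = (4C−1)/(4C−4)+0.615/C = 1.2610; K_s = 1+0.5/C = 1.0858
F_a = (F_max−F_min)/2 = 328 N; F_m = (F_max+F_min)/2 = 842 N
τ_a = K_W·8F_aD/(πd³) = 1.2610 × 36.796 = 46.398 MPa
τ_m = K_s·8F_mD/(πd³) = 1.0858 × 94.457 = 102.56 MPa
Goodman: 1/n_f = τ_a/S_se + τ_m/S_su = 46.398/194 + 102.56/663 = 0.23916 + 0.15470 = 0.39386
n_f = 1/0.39386 = 2.539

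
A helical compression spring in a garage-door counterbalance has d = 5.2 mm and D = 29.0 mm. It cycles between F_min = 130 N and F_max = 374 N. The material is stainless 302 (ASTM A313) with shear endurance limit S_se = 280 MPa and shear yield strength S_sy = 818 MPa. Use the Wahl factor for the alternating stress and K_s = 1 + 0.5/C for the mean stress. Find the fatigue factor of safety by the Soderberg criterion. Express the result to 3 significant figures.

2.14

C = D/d = 29.0/5.2 = 5.5769; K_W = (4C−1)/(4C−4)+0.615/C = 1.2741; K_s = 1+0.5/C = 1.0897
F_a = (F_max−F_min)/2 = 122 N; F_m = (F_max+F_min)/2 = 252 N
τ_a = K_W·8F_aD/(πd³) = 1.2741 × 64.075 = 81.64 MPa
τ_m = K_s·8F_mD/(πd³) = 1.0897 × 132.35 = 144.22 MPa
Soderberg: 1/n_f = τ_a/S_se + τ_m/S_sy = 81.64/280 + 144.22/818 = 0.29157 + 0.17630 = 0.46788
n_f = 1/0.46788 = 2.137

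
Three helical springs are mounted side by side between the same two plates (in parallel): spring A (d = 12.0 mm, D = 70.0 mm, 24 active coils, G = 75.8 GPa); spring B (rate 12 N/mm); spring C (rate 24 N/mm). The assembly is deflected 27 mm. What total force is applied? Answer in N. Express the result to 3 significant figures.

1620 N

k_A = Gd⁴/(8D³N_a) = (75.8×10³)(12.0⁴)/(8·70.0³·24) = 23.867 N/mm
Parallel: k_eq = 23.867 + 12 + 24 = 59.867 N/mm
F = k_eq·δ = 59.867·27 = 1616.4 N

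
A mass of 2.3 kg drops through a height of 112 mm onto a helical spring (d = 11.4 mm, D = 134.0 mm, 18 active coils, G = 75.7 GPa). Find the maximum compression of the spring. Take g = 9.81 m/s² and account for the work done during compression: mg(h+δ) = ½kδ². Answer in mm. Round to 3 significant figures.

k = Gd⁴/(8D³N_a) = (75.7×10³)(11.4⁴)/(8·134.0³·18) = 3.6901 N/mm
W = mg = 2.3 × 9.81 = 22.563 N
½kδ² − Wδ − Wh = 0 → δ = (W + √(W² + 2kWh))/k
δ = (22.563 + √(509.09 + 18650.2))/3.6901 = (22.563 + 138.42)/3.6901 = 43.625 mm

43.6 mm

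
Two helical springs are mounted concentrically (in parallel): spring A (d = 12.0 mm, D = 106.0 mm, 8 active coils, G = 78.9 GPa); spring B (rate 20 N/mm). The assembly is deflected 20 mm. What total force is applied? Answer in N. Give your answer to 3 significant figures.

829 N

k_A = Gd⁴/(8D³N_a) = (78.9×10³)(12.0⁴)/(8·106.0³·8) = 21.464 N/mm
Parallel: k_eq = 21.464 + 20 = 41.464 N/mm
F = k_eq·δ = 41.464·20 = 829.27 N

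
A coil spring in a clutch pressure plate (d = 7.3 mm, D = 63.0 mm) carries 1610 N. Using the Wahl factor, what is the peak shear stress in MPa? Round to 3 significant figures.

777 MPa

Spring index C = D/d = 63.0/7.3 = 8.6301
K_W = (4C−1)/(4C−4) + 0.615/C = 33.521/30.521 + 0.0713 = 1.1696
τ₀ = 8FD/(πd³) = 8·1610·63.0/(π·7.3³) = 811440/1222.1 = 663.95 MPa
τ_max = K·τ₀ = 1.1696 × 663.95 = 776.53 MPa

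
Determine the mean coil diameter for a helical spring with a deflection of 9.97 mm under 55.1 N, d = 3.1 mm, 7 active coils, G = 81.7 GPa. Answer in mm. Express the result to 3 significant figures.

Required rate k = F/δ = 55.1/9.97 = 5.5266 N/mm
D = (Gd⁴/(8N_a·k))^(1/3) = (81.7×10³·3.1⁴/(8·7·5.5266))^(1/3)
  = (24379.5)^(1/3) = 28.9962 mm

29.0 mm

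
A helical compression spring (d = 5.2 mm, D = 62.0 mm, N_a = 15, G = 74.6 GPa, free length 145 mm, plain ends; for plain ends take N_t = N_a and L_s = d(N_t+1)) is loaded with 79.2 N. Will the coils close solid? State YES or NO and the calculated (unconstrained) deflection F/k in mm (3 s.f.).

k = Gd⁴/(8D³N_a) = (74.6×10³)(5.2⁴)/(8·62.0³·15) = 1.9072 N/mm
N_t = 15; L_s = 5.2·16 = 83.2 mm; δ_solid = L₀ − L_s = 145 − 83.2 = 61.8 mm
δ = F/k = 79.2/1.9072 = 41.527 mm
δ < δ_solid → spring does not go solid

NO, δ = 41.5 mm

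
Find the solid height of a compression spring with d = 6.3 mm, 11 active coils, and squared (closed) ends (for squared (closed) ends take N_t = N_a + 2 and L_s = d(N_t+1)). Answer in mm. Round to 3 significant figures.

88.2 mm

squared (closed) ends: N_t = N_a + 2 = 11 + 2 = 13
L_s = d·(N_t+1) = 6.3 × 14 = 88.2 mm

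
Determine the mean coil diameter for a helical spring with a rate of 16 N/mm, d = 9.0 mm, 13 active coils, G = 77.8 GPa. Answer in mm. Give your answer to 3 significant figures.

67.4 mm

D = (Gd⁴/(8N_a·k))^(1/3) = (77.8×10³·9.0⁴/(8·13·16))^(1/3)
  = (306758)^(1/3) = 67.4423 mm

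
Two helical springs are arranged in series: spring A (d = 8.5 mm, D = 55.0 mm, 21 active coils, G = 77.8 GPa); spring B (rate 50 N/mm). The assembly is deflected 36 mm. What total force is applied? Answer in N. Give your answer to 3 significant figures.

k_A = Gd⁴/(8D³N_a) = (77.8×10³)(8.5⁴)/(8·55.0³·21) = 14.53 N/mm
Series: 1/k_eq = 1/14.53 + 1/50 = 0.088824; k_eq = 11.258 N/mm
F = k_eq·δ = 11.258·36 = 405.29 N

405 N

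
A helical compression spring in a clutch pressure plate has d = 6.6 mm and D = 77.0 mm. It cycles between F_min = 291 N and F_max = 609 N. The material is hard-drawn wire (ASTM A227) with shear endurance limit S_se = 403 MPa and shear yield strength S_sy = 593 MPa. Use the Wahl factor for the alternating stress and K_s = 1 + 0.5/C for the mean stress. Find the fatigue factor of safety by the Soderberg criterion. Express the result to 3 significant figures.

C = D/d = 77.0/6.6 = 11.6667; K_W = (4C−1)/(4C−4)+0.615/C = 1.1230; K_s = 1+0.5/C = 1.0429
F_a = (F_max−F_min)/2 = 159 N; F_m = (F_max+F_min)/2 = 450 N
τ_a = K_W·8F_aD/(πd³) = 1.1230 × 108.44 = 121.78 MPa
τ_m = K_s·8F_mD/(πd³) = 1.0429 × 306.91 = 320.06 MPa
Soderberg: 1/n_f = τ_a/S_se + τ_m/S_sy = 121.78/403 + 320.06/593 = 0.30219 + 0.53974 = 0.84193
n_f = 1/0.84193 = 1.188

1.19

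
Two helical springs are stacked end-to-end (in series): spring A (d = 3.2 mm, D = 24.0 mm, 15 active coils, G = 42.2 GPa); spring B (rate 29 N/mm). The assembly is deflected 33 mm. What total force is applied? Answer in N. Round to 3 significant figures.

80.6 N

k_A = Gd⁴/(8D³N_a) = (42.2×10³)(3.2⁴)/(8·24.0³·15) = 2.6675 N/mm
Series: 1/k_eq = 1/2.6675 + 1/29 = 0.40937; k_eq = 2.4428 N/mm
F = k_eq·δ = 2.4428·33 = 80.611 N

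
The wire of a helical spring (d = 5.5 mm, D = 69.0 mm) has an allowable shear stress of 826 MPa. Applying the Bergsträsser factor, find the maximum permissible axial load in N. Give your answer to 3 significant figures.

707 N

C = D/d = 69.0/5.5 = 12.5455
K_B = (4C+2)/(4C−3) = 52.182/47.182 = 1.1060
τ_max = K·8FD/(πd³) → F_max = τ_allow·πd³/(8DK)
F_max = 826·π·5.5³/(8·69.0·1.1060) = 4.3174e+05/610.5 = 707.19 N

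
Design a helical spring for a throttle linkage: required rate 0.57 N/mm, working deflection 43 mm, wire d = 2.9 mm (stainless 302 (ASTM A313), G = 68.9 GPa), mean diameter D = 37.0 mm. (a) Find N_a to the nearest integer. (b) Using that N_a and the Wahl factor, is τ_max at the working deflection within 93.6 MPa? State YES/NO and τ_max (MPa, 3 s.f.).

N_a = Gd⁴/(8D³k) = (68.9×10³)(2.9⁴)/(8·37.0³·0.57) = 21.1 → N_a = 21
Actual rate k = Gd⁴/(8D³·21) = 0.57266 N/mm
Working load F = kδ = 0.57266·43 = 24.624 N
C = 37.0/2.9 = 12.7586; K_W = (4C−1)/(4C−4)+0.615/C = 1.1120
τ_max = K_W·8FD/(πd³) = 1.1120·95.129 = 105.78 MPa
τ_max > 93.6 MPa → exceeds allowable

(a) 21 coils; (b) NO, τ_max = 106 MPa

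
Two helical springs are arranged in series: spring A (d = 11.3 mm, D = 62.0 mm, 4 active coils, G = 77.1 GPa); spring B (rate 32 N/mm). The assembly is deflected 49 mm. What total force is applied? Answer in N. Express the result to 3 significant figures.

k_A = Gd⁴/(8D³N_a) = (77.1×10³)(11.3⁴)/(8·62.0³·4) = 164.83 N/mm
Series: 1/k_eq = 1/164.83 + 1/32 = 0.037317; k_eq = 26.798 N/mm
F = k_eq·δ = 26.798·49 = 1313.1 N

1310 N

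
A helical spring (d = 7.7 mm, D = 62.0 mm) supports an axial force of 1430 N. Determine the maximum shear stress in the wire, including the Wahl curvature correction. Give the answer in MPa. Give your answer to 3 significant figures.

585 MPa

Spring index C = D/d = 62.0/7.7 = 8.0519
K_W = (4C−1)/(4C−4) + 0.615/C = 31.208/28.208 + 0.0764 = 1.1827
τ₀ = 8FD/(πd³) = 8·1430·62.0/(π·7.7³) = 709280/1434.2 = 494.53 MPa
τ_max = K·τ₀ = 1.1827 × 494.53 = 584.9 MPa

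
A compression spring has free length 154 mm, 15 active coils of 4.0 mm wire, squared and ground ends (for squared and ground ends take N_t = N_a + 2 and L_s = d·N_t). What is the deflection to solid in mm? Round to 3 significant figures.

86.0 mm

N_t = 17; L_s = 4.0·17 = 68 mm
δ_solid = L₀ − L_s = 154 − 68 = 86 mm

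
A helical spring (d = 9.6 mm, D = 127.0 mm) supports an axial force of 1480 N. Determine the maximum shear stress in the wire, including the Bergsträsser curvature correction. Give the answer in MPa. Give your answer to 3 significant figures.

Spring index C = D/d = 127.0/9.6 = 13.2292
K_B = (4C+2)/(4C−3) = 54.917/49.917 = 1.1002
τ₀ = 8FD/(πd³) = 8·1480·127.0/(π·9.6³) = 1.50368e+06/2779.5 = 540.99 MPa
τ_max = K·τ₀ = 1.1002 × 540.99 = 595.18 MPa

595 MPa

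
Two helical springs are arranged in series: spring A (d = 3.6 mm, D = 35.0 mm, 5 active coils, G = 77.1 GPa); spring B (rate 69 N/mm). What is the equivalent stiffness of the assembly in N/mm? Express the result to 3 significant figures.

6.81 N/mm

k_A = Gd⁴/(8D³N_a) = (77.1×10³)(3.6⁴)/(8·35.0³·5) = 7.5509 N/mm
Series: 1/k_eq = 1/7.5509 + 1/69 = 0.14693; k_eq = 6.8061 N/mm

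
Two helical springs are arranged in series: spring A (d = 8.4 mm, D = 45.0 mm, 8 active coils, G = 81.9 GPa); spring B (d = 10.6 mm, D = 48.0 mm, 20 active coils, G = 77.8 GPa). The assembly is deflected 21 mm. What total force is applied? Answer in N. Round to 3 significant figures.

k_A = Gd⁴/(8D³N_a) = (81.9×10³)(8.4⁴)/(8·45.0³·8) = 69.917 N/mm
k_B = Gd⁴/(8D³N_a) = (77.8×10³)(10.6⁴)/(8·48.0³·20) = 55.508 N/mm
Series: 1/k_eq = 1/69.917 + 1/55.508 = 0.032318; k_eq = 30.943 N/mm
F = k_eq·δ = 30.943·21 = 649.79 N

650 N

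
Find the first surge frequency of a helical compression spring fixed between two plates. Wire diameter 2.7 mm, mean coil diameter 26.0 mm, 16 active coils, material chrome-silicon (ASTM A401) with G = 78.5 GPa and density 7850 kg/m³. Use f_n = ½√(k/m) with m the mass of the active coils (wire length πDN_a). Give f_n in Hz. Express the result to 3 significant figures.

k = Gd⁴/(8D³N_a) = (78.5×10³)(2.7⁴)/(8·26.0³·16) = 1.8544 N/mm = 1854.4 N/m
Wire length L = πDN_a = π·26.0·16 = 1306.9 mm
m = ρ·(πd²/4)·L = 7850 × 5.7256×10⁻⁶ m² × 1.3069 m = 0.05874 kg
f_n = ½√(k/m) = 0.5·√(1854.4/0.05874) = 0.5·√(31569) = 88.839 Hz

88.8 Hz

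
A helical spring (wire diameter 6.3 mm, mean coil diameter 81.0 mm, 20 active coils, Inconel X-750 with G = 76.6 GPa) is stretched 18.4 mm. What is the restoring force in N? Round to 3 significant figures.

26.1 N

k = Gd⁴/(8D³N_a) = (76.6×10³)(6.3⁴)/(8·81.0³·20) = 1.4191 N/mm
F = k·δ = 1.4191 × 18.4 = 26.112 N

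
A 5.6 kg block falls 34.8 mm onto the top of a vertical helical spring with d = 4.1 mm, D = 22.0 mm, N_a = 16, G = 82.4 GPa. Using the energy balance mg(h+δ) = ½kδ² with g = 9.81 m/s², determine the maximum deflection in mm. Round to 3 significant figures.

k = Gd⁴/(8D³N_a) = (82.4×10³)(4.1⁴)/(8·22.0³·16) = 17.084 N/mm
W = mg = 5.6 × 9.81 = 54.936 N
½kδ² − Wδ − Wh = 0 → δ = (W + √(W² + 2kWh))/k
δ = (54.936 + √(3018 + 65320.7))/17.084 = (54.936 + 261.42)/17.084 = 18.518 mm

18.5 mm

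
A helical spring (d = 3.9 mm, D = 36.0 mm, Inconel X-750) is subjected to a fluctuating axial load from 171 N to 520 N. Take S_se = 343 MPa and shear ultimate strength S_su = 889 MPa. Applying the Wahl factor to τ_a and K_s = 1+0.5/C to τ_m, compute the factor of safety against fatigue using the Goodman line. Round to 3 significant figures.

C = D/d = 36.0/3.9 = 9.2308; K_W = (4C−1)/(4C−4)+0.615/C = 1.1577; K_s = 1+0.5/C = 1.0542
F_a = (F_max−F_min)/2 = 174.5 N; F_m = (F_max+F_min)/2 = 345.5 N
τ_a = K_W·8F_aD/(πd³) = 1.1577 × 269.68 = 312.22 MPa
τ_m = K_s·8F_mD/(πd³) = 1.0542 × 533.95 = 562.87 MPa
Goodman: 1/n_f = τ_a/S_se + τ_m/S_su = 312.22/343 + 562.87/889 = 0.91026 + 0.63315 = 1.5434
n_f = 1/1.5434 = 0.6479

0.648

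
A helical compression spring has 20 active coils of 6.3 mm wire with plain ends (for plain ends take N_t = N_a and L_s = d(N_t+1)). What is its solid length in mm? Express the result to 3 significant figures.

132 mm

plain ends: N_t = N_a = 20
L_s = d·(N_t+1) = 6.3 × 21 = 132.3 mm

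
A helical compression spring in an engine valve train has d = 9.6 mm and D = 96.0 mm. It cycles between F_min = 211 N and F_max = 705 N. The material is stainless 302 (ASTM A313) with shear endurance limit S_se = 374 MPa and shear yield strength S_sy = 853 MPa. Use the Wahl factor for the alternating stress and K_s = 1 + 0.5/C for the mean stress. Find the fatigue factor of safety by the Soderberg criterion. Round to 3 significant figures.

2.74

C = D/d = 96.0/9.6 = 10.0000; K_W = (4C−1)/(4C−4)+0.615/C = 1.1448; K_s = 1+0.5/C = 1.0500
F_a = (F_max−F_min)/2 = 247 N; F_m = (F_max+F_min)/2 = 458 N
τ_a = K_W·8F_aD/(πd³) = 1.1448 × 68.249 = 78.133 MPa
τ_m = K_s·8F_mD/(πd³) = 1.0500 × 126.55 = 132.88 MPa
Soderberg: 1/n_f = τ_a/S_se + τ_m/S_sy = 78.133/374 + 132.88/853 = 0.20891 + 0.15578 = 0.36469
n_f = 1/0.36469 = 2.742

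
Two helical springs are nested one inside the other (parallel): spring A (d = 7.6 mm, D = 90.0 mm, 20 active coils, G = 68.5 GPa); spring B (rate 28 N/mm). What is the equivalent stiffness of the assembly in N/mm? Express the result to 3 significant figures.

k_A = Gd⁴/(8D³N_a) = (68.5×10³)(7.6⁴)/(8·90.0³·20) = 1.9593 N/mm
Parallel: k_eq = 1.9593 + 28 = 29.959 N/mm

30.0 N/mm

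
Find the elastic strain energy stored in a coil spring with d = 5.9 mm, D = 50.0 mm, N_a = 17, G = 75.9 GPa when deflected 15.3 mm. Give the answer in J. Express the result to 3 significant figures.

0.633 J

k = Gd⁴/(8D³N_a) = (75.9×10³)(5.9⁴)/(8·50.0³·17) = 5.41 N/mm
U = ½kδ² = 0.5 × 5.41 × 15.3² = 633.22 N·mm = 0.63322 J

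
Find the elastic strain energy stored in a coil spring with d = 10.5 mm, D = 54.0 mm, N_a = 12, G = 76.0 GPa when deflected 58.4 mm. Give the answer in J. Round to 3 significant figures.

104 J

k = Gd⁴/(8D³N_a) = (76.0×10³)(10.5⁴)/(8·54.0³·12) = 61.111 N/mm
U = ½kδ² = 0.5 × 61.111 × 58.4² = 1.0421e+05 N·mm = 104.21 J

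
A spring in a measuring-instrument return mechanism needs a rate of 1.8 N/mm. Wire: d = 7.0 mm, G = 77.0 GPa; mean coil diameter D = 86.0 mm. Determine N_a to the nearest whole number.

N_a = Gd⁴/(8D³k) = (77.0×10³ × 7.0⁴)/(8 × 86.0³ × 1.8)
    = 1.84877e+08 / 9.15921e+06 = 20.18 → 20 coils

20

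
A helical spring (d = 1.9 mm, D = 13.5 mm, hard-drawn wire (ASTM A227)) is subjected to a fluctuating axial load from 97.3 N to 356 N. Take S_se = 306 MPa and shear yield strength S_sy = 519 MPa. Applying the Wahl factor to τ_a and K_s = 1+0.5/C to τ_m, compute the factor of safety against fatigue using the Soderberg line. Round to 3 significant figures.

C = D/d = 13.5/1.9 = 7.1053; K_W = (4C−1)/(4C−4)+0.615/C = 1.2094; K_s = 1+0.5/C = 1.0704
F_a = (F_max−F_min)/2 = 129.35 N; F_m = (F_max+F_min)/2 = 226.65 N
τ_a = K_W·8F_aD/(πd³) = 1.2094 × 648.31 = 784.06 MPa
τ_m = K_s·8F_mD/(πd³) = 1.0704 × 1136 = 1215.9 MPa
Soderberg: 1/n_f = τ_a/S_se + τ_m/S_sy = 784.06/306 + 1215.9/519 = 2.56229 + 2.34280 = 4.9051
n_f = 1/4.9051 = 0.2039

0.204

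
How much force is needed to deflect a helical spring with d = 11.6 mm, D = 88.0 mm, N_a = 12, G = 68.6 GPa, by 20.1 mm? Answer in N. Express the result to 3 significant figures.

k = Gd⁴/(8D³N_a) = (68.6×10³)(11.6⁴)/(8·88.0³·12) = 18.986 N/mm
F = k·δ = 18.986 × 20.1 = 381.62 N

382 N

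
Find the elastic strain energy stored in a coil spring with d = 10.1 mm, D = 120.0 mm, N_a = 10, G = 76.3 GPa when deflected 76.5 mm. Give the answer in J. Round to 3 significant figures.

16.8 J

k = Gd⁴/(8D³N_a) = (76.3×10³)(10.1⁴)/(8·120.0³·10) = 5.7435 N/mm
U = ½kδ² = 0.5 × 5.7435 × 76.5² = 16806 N·mm = 16.806 J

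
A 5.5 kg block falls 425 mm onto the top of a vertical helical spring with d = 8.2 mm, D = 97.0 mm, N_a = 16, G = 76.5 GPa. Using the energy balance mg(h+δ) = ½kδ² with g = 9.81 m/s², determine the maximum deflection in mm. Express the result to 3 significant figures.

k = Gd⁴/(8D³N_a) = (76.5×10³)(8.2⁴)/(8·97.0³·16) = 2.9607 N/mm
W = mg = 5.5 × 9.81 = 53.955 N
½kδ² − Wδ − Wh = 0 → δ = (W + √(W² + 2kWh))/k
δ = (53.955 + √(2911.1 + 135782))/2.9607 = (53.955 + 372.42)/2.9607 = 144.01 mm

144 mm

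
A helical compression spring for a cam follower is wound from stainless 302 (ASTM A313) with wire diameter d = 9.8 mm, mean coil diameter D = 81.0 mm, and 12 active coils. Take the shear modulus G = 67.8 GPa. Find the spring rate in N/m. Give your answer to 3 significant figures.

k = Gd⁴/(8D³N_a) = (67.8×10³ × 9.8⁴) / (8 × 81.0³ × 12)
  = 6.25366e+08 / 5.10183e+07 = 12.258 N/mm = 12258 N/m

12300 N/m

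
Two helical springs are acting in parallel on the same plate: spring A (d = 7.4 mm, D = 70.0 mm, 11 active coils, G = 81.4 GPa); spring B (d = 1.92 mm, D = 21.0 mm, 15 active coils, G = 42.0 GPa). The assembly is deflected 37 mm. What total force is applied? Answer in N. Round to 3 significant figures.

k_A = Gd⁴/(8D³N_a) = (81.4×10³)(7.4⁴)/(8·70.0³·11) = 8.0868 N/mm
k_B = Gd⁴/(8D³N_a) = (42.0×10³)(1.92⁴)/(8·21.0³·15) = 0.51359 N/mm
Parallel: k_eq = 8.0868 + 0.51359 = 8.6003 N/mm
F = k_eq·δ = 8.6003·37 = 318.21 N

318 N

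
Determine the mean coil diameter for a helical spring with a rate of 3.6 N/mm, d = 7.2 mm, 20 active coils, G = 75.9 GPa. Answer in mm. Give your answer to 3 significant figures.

70.7 mm

D = (Gd⁴/(8N_a·k))^(1/3) = (75.9×10³·7.2⁴/(8·20·3.6))^(1/3)
  = (354119)^(1/3) = 70.7484 mm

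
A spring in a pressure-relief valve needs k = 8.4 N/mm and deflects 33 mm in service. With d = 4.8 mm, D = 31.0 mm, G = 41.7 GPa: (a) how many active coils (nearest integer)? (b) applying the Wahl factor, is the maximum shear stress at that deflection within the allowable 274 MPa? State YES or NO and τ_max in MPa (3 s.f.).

(a) 11 coils; (b) YES, τ_max = 245 MPa

N_a = Gd⁴/(8D³k) = (41.7×10³)(4.8⁴)/(8·31.0³·8.4) = 11.06 → N_a = 11
Actual rate k = Gd⁴/(8D³·11) = 8.4437 N/mm
Working load F = kδ = 8.4437·33 = 278.64 N
C = 31.0/4.8 = 6.4583; K_W = (4C−1)/(4C−4)+0.615/C = 1.2326
τ_max = K_W·8FD/(πd³) = 1.2326·198.9 = 245.16 MPa
τ_max ≤ 274 MPa → acceptable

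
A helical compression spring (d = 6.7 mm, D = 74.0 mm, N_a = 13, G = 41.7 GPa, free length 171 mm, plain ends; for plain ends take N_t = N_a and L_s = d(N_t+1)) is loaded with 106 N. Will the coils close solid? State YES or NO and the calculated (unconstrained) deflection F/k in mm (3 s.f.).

k = Gd⁴/(8D³N_a) = (41.7×10³)(6.7⁴)/(8·74.0³·13) = 1.9939 N/mm
N_t = 13; L_s = 6.7·14 = 93.8 mm; δ_solid = L₀ − L_s = 171 − 93.8 = 77.2 mm
δ = F/k = 106/1.9939 = 53.162 mm
δ < δ_solid → spring does not go solid

NO, δ = 53.2 mm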